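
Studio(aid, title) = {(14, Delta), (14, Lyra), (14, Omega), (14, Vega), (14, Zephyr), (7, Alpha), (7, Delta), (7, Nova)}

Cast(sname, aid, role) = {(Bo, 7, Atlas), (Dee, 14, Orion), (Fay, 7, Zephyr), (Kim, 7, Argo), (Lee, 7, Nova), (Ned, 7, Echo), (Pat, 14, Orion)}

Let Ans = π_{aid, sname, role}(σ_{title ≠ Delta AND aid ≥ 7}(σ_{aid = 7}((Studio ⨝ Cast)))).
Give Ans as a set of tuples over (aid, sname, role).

{(7, Bo, Atlas), (7, Fay, Zephyr), (7, Kim, Argo), (7, Lee, Nova), (7, Ned, Echo)}

Studio ⋈ Cast (natural join on aid): {(14, Delta, Dee, Orion), (14, Delta, Pat, Orion), (14, Lyra, Dee, Orion), (14, Lyra, Pat, Orion), (14, Omega, Dee, Orion), (14, Omega, Pat, Orion), (14, Vega, Dee, Orion), (14, Vega, Pat, Orion), (14, Zephyr, Dee, Orion), (14, Zephyr, Pat, Orion), (7, Alpha, Bo, Atlas), (7, Alpha, Fay, Zephyr), (7, Alpha, Kim, Argo), (7, Alpha, Lee, Nova), (7, Alpha, Ned, Echo), (7, Delta, Bo, Atlas), (7, Delta, Fay, Zephyr), (7, Delta, Kim, Argo), (7, Delta, Lee, Nova), (7, Delta, Ned, Echo), (7, Nova, Bo, Atlas), (7, Nova, Fay, Zephyr), (7, Nova, Kim, Argo), (7, Nova, Lee, Nova), (7, Nova, Ned, Echo)}
σ[aid = 7]: keep tuples satisfying aid = 7 → {(7, Alpha, Bo, Atlas), (7, Alpha, Fay, Zephyr), (7, Alpha, Kim, Argo), (7, Alpha, Lee, Nova), (7, Alpha, Ned, Echo), (7, Delta, Bo, Atlas), (7, Delta, Fay, Zephyr), (7, Delta, Kim, Argo), (7, Delta, Lee, Nova), (7, Delta, Ned, Echo), (7, Nova, Bo, Atlas), (7, Nova, Fay, Zephyr), (7, Nova, Kim, Argo), (7, Nova, Lee, Nova), (7, Nova, Ned, Echo)}
σ[title ≠ Delta AND aid ≥ 7]: keep tuples satisfying title ≠ Delta AND aid ≥ 7 → {(7, Alpha, Bo, Atlas), (7, Alpha, Fay, Zephyr), (7, Alpha, Kim, Argo), (7, Alpha, Lee, Nova), (7, Alpha, Ned, Echo), (7, Nova, Bo, Atlas), (7, Nova, Fay, Zephyr), (7, Nova, Kim, Argo), (7, Nova, Lee, Nova), (7, Nova, Ned, Echo)}
Keep only column(s) aid, sname, role (5 duplicate(s) eliminated): {(7, Bo, Atlas), (7, Fay, Zephyr), (7, Kim, Argo), (7, Lee, Nova), (7, Ned, Echo)}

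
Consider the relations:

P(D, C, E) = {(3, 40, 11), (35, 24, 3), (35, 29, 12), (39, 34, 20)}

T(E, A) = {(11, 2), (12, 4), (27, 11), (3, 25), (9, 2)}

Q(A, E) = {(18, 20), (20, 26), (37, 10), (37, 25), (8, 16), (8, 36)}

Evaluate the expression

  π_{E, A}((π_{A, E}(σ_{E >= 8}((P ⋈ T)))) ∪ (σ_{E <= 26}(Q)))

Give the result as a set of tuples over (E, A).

{(10, 37), (11, 2), (12, 4), (16, 8), (20, 18), (25, 37), (26, 20)}

Joining P and T on E yields {(3, 40, 11, 2), (35, 24, 3, 25), (35, 29, 12, 4)}.
Filtering on E >= 8 leaves {(3, 40, 11, 2), (35, 29, 12, 4)}.
Keep only column(s) A, E: {(2, 11), (4, 12)}
Filtering on E <= 26 leaves {(18, 20), (20, 26), (37, 10), (37, 25), (8, 16)}.
Union: {(2, 11), (4, 12)} with {(18, 20), (20, 26), (37, 10), (37, 25), (8, 16)} → {(18, 20), (2, 11), (20, 26), (37, 10), (37, 25), (4, 12), (8, 16)}
Keep only column(s) E, A: {(10, 37), (11, 2), (12, 4), (16, 8), (20, 18), (25, 37), (26, 20)}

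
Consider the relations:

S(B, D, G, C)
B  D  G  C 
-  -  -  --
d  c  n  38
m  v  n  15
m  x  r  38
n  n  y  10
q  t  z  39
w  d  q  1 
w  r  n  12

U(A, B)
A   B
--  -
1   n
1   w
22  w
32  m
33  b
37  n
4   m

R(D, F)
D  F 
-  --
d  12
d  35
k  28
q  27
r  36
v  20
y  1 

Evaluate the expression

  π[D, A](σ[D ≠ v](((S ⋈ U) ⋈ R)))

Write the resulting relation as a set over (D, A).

{(d, 1), (d, 22), (r, 1), (r, 22)}

Natural join on B: {(m, v, n, 15, 32), (m, v, n, 15, 4), (m, x, r, 38, 32), (m, x, r, 38, 4), (n, n, y, 10, 1), (n, n, y, 10, 37), (w, d, q, 1, 1), (w, d, q, 1, 22), (w, r, n, 12, 1), (w, r, n, 12, 22)}
Natural join on D: {(m, v, n, 15, 32, 20), (m, v, n, 15, 4, 20), (w, d, q, 1, 1, 12), (w, d, q, 1, 1, 35), (w, d, q, 1, 22, 12), (w, d, q, 1, 22, 35), (w, r, n, 12, 1, 36), (w, r, n, 12, 22, 36)}
Selection D ≠ v: {(w, d, q, 1, 1, 12), (w, d, q, 1, 1, 35), (w, d, q, 1, 22, 12), (w, d, q, 1, 22, 35), (w, r, n, 12, 1, 36), (w, r, n, 12, 22, 36)}
π_{D, A} gives {(d, 1), (d, 22), (r, 1), (r, 22)} (2 duplicate(s) eliminated).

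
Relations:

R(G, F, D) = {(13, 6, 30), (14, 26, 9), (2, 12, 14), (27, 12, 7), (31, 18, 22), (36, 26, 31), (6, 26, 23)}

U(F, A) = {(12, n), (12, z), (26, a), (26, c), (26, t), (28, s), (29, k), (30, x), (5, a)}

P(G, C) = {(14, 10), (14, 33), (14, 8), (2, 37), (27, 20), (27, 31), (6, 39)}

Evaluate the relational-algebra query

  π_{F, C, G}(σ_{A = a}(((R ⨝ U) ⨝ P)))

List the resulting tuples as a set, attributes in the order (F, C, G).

Natural join on F: {(14, 26, 9, a), (14, 26, 9, c), (14, 26, 9, t), (2, 12, 14, n), (2, 12, 14, z), (27, 12, 7, n), (27, 12, 7, z), (36, 26, 31, a), (36, 26, 31, c), (36, 26, 31, t), (6, 26, 23, a), (6, 26, 23, c), (6, 26, 23, t)}
Natural join on G: {(14, 26, 9, a, 10), (14, 26, 9, a, 33), (14, 26, 9, a, 8), (14, 26, 9, c, 10), (14, 26, 9, c, 33), (14, 26, 9, c, 8), (14, 26, 9, t, 10), (14, 26, 9, t, 33), (14, 26, 9, t, 8), (2, 12, 14, n, 37), (2, 12, 14, z, 37), (27, 12, 7, n, 20), (27, 12, 7, n, 31), (27, 12, 7, z, 20), (27, 12, 7, z, 31), (6, 26, 23, a, 39), (6, 26, 23, c, 39), (6, 26, 23, t, 39)}
Selection A = a: {(14, 26, 9, a, 10), (14, 26, 9, a, 33), (14, 26, 9, a, 8), (6, 26, 23, a, 39)}
π[F, C, G]: project onto (F, C, G) → {(26, 10, 14), (26, 33, 14), (26, 39, 6), (26, 8, 14)}

{(26, 10, 14), (26, 33, 14), (26, 39, 6), (26, 8, 14)}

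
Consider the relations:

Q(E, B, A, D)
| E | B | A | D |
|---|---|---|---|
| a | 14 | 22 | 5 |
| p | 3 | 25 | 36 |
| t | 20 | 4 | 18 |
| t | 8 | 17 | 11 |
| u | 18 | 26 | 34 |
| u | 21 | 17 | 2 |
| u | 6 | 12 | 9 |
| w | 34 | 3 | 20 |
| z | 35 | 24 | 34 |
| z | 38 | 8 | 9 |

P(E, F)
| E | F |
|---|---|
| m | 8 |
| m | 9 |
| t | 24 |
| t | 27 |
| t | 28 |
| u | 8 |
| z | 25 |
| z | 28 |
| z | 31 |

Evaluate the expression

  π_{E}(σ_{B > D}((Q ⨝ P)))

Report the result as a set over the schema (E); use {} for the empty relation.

{t, u, z}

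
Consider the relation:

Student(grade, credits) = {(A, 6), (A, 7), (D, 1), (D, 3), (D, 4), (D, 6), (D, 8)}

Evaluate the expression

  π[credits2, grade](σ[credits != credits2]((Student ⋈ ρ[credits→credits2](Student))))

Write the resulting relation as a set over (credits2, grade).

{(1, D), (3, D), (4, D), (6, A), (6, D), (7, A), (8, D)}

ρ[credits→credits2]: schema becomes (grade, credits2); tuples unchanged.
Joining Student and ρ[credits→credits2](Student) on grade yields {(A, 6, 6), (A, 6, 7), (A, 7, 6), (A, 7, 7), (D, 1, 1), (D, 1, 3), (D, 1, 4), (D, 1, 6), (D, 1, 8), (D, 3, 1), (D, 3, 3), (D, 3, 4), (D, 3, 6), (D, 3, 8), (D, 4, 1), (D, 4, 3), (D, 4, 4), (D, 4, 6), (D, 4, 8), (D, 6, 1), (D, 6, 3), (D, 6, 4), (D, 6, 6), (D, 6, 8), (D, 8, 1), (D, 8, 3), (D, 8, 4), (D, 8, 6), (D, 8, 8)}.
σ[credits != credits2]: keep tuples satisfying credits != credits2 → {(A, 6, 7), (A, 7, 6), (D, 1, 3), (D, 1, 4), (D, 1, 6), (D, 1, 8), (D, 3, 1), (D, 3, 4), (D, 3, 6), (D, 3, 8), (D, 4, 1), (D, 4, 3), (D, 4, 6), (D, 4, 8), (D, 6, 1), (D, 6, 3), (D, 6, 4), (D, 6, 8), (D, 8, 1), (D, 8, 3), (D, 8, 4), (D, 8, 6)}
π_{credits2, grade} gives {(1, D), (3, D), (4, D), (6, A), (6, D), (7, A), (8, D)} (15 duplicate(s) eliminated).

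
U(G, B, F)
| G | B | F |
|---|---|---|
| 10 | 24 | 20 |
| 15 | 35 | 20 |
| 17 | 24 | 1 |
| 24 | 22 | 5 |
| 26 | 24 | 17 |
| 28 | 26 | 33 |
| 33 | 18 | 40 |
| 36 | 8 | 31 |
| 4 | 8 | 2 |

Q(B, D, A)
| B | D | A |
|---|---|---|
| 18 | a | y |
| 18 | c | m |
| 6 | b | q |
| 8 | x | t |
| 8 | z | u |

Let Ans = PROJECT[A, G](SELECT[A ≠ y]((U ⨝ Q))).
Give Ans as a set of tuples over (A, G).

Natural join on B: {(33, 18, 40, a, y), (33, 18, 40, c, m), (36, 8, 31, x, t), (36, 8, 31, z, u), (4, 8, 2, x, t), (4, 8, 2, z, u)}
σ[A ≠ y]: keep tuples satisfying A ≠ y → {(33, 18, 40, c, m), (36, 8, 31, x, t), (36, 8, 31, z, u), (4, 8, 2, x, t), (4, 8, 2, z, u)}
π_{A, G} gives {(m, 33), (t, 36), (t, 4), (u, 36), (u, 4)}.

{(m, 33), (t, 36), (t, 4), (u, 36), (u, 4)}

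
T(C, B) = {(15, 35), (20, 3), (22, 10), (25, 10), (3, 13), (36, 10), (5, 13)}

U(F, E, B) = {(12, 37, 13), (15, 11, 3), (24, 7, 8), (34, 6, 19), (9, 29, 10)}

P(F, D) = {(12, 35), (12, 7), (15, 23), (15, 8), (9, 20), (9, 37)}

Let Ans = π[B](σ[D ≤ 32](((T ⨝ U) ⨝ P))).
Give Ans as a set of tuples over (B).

Natural join on B: {(20, 3, 15, 11), (22, 10, 9, 29), (25, 10, 9, 29), (3, 13, 12, 37), (36, 10, 9, 29), (5, 13, 12, 37)}
Natural join on F: {(20, 3, 15, 11, 23), (20, 3, 15, 11, 8), (22, 10, 9, 29, 20), (22, 10, 9, 29, 37), (25, 10, 9, 29, 20), (25, 10, 9, 29, 37), (3, 13, 12, 37, 35), (3, 13, 12, 37, 7), (36, 10, 9, 29, 20), (36, 10, 9, 29, 37), (5, 13, 12, 37, 35), (5, 13, 12, 37, 7)}
σ[D ≤ 32]: keep tuples satisfying D ≤ 32 → {(20, 3, 15, 11, 23), (20, 3, 15, 11, 8), (22, 10, 9, 29, 20), (25, 10, 9, 29, 20), (3, 13, 12, 37, 7), (36, 10, 9, 29, 20), (5, 13, 12, 37, 7)}
Projecting to B (4 duplicate(s) eliminated): {10, 13, 3}

{10, 13, 3}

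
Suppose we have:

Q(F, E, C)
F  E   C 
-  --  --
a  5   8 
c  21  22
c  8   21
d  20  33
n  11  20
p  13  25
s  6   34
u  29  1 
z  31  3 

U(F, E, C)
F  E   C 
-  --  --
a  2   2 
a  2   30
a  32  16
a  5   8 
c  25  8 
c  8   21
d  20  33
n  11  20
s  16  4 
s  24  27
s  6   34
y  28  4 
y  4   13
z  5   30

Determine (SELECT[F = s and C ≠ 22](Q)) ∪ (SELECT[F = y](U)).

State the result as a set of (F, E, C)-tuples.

Apply σ_{F = s and C ≠ 22}; surviving tuples: {(s, 6, 34)}
Apply σ_{F = y}; surviving tuples: {(y, 28, 4), (y, 4, 13)}
Union: {(s, 6, 34)} with {(y, 28, 4), (y, 4, 13)} → {(s, 6, 34), (y, 28, 4), (y, 4, 13)}

{(s, 6, 34), (y, 28, 4), (y, 4, 13)}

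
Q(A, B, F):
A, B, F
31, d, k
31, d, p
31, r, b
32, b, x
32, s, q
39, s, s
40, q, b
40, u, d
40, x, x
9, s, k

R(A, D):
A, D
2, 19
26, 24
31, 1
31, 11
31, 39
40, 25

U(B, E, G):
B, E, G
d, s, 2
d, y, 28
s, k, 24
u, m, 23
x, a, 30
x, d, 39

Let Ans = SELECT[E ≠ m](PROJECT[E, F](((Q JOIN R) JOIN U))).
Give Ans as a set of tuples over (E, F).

Natural join on A: {(31, d, k, 1), (31, d, k, 11), (31, d, k, 39), (31, d, p, 1), (31, d, p, 11), (31, d, p, 39), (31, r, b, 1), (31, r, b, 11), (31, r, b, 39), (40, q, b, 25), (40, u, d, 25), (40, x, x, 25)}
Natural join on B: {(31, d, k, 1, s, 2), (31, d, k, 1, y, 28), (31, d, k, 11, s, 2), (31, d, k, 11, y, 28), (31, d, k, 39, s, 2), (31, d, k, 39, y, 28), (31, d, p, 1, s, 2), (31, d, p, 1, y, 28), (31, d, p, 11, s, 2), (31, d, p, 11, y, 28), (31, d, p, 39, s, 2), (31, d, p, 39, y, 28), (40, u, d, 25, m, 23), (40, x, x, 25, a, 30), (40, x, x, 25, d, 39)}
π[E, F]: project onto (E, F) (8 duplicate(s) eliminated) → {(a, x), (d, x), (m, d), (s, k), (s, p), (y, k), (y, p)}
Filtering on E ≠ m leaves {(a, x), (d, x), (s, k), (s, p), (y, k), (y, p)}.

{(a, x), (d, x), (s, k), (s, p), (y, k), (y, p)}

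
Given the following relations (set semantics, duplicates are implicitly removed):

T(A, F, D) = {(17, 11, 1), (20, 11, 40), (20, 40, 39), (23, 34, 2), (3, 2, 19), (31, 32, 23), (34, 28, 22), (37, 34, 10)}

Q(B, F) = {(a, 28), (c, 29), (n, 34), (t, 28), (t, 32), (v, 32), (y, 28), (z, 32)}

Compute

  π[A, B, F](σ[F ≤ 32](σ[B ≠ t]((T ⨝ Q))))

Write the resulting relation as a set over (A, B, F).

{(31, v, 32), (31, z, 32), (34, a, 28), (34, y, 28)}

Joining T and Q on F yields {(23, 34, 2, n), (31, 32, 23, t), (31, 32, 23, v), (31, 32, 23, z), (34, 28, 22, a), (34, 28, 22, t), (34, 28, 22, y), (37, 34, 10, n)}.
Apply σ_{B ≠ t}; surviving tuples: {(23, 34, 2, n), (31, 32, 23, v), (31, 32, 23, z), (34, 28, 22, a), (34, 28, 22, y), (37, 34, 10, n)}
Apply σ_{F ≤ 32}; surviving tuples: {(31, 32, 23, v), (31, 32, 23, z), (34, 28, 22, a), (34, 28, 22, y)}
Keep only column(s) A, B, F: {(31, v, 32), (31, z, 32), (34, a, 28), (34, y, 28)}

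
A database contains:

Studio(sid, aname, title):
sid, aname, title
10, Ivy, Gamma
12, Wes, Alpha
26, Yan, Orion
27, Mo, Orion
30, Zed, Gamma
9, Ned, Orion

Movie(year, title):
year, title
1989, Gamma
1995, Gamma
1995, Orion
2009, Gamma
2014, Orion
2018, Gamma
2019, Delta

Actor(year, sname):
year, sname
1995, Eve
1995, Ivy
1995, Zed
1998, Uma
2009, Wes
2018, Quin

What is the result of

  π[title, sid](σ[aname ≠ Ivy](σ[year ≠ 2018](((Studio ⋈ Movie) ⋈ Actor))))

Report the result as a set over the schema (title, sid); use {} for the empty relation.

Joining Studio and Movie on title yields {(10, Ivy, Gamma, 1989), (10, Ivy, Gamma, 1995), (10, Ivy, Gamma, 2009), (10, Ivy, Gamma, 2018), (26, Yan, Orion, 1995), (26, Yan, Orion, 2014), (27, Mo, Orion, 1995), (27, Mo, Orion, 2014), (30, Zed, Gamma, 1989), (30, Zed, Gamma, 1995), (30, Zed, Gamma, 2009), (30, Zed, Gamma, 2018), (9, Ned, Orion, 1995), (9, Ned, Orion, 2014)}.
Joining (Studio ⋈ Movie) and Actor on year yields {(10, Ivy, Gamma, 1995, Eve), (10, Ivy, Gamma, 1995, Ivy), (10, Ivy, Gamma, 1995, Zed), (10, Ivy, Gamma, 2009, Wes), (10, Ivy, Gamma, 2018, Quin), (26, Yan, Orion, 1995, Eve), (26, Yan, Orion, 1995, Ivy), (26, Yan, Orion, 1995, Zed), (27, Mo, Orion, 1995, Eve), (27, Mo, Orion, 1995, Ivy), (27, Mo, Orion, 1995, Zed), (30, Zed, Gamma, 1995, Eve), (30, Zed, Gamma, 1995, Ivy), (30, Zed, Gamma, 1995, Zed), (30, Zed, Gamma, 2009, Wes), (30, Zed, Gamma, 2018, Quin), (9, Ned, Orion, 1995, Eve), (9, Ned, Orion, 1995, Ivy), (9, Ned, Orion, 1995, Zed)}.
Selection year ≠ 2018: {(10, Ivy, Gamma, 1995, Eve), (10, Ivy, Gamma, 1995, Ivy), (10, Ivy, Gamma, 1995, Zed), (10, Ivy, Gamma, 2009, Wes), (26, Yan, Orion, 1995, Eve), (26, Yan, Orion, 1995, Ivy), (26, Yan, Orion, 1995, Zed), (27, Mo, Orion, 1995, Eve), (27, Mo, Orion, 1995, Ivy), (27, Mo, Orion, 1995, Zed), (30, Zed, Gamma, 1995, Eve), (30, Zed, Gamma, 1995, Ivy), (30, Zed, Gamma, 1995, Zed), (30, Zed, Gamma, 2009, Wes), (9, Ned, Orion, 1995, Eve), (9, Ned, Orion, 1995, Ivy), (9, Ned, Orion, 1995, Zed)}
Selection aname ≠ Ivy: {(26, Yan, Orion, 1995, Eve), (26, Yan, Orion, 1995, Ivy), (26, Yan, Orion, 1995, Zed), (27, Mo, Orion, 1995, Eve), (27, Mo, Orion, 1995, Ivy), (27, Mo, Orion, 1995, Zed), (30, Zed, Gamma, 1995, Eve), (30, Zed, Gamma, 1995, Ivy), (30, Zed, Gamma, 1995, Zed), (30, Zed, Gamma, 2009, Wes), (9, Ned, Orion, 1995, Eve), (9, Ned, Orion, 1995, Ivy), (9, Ned, Orion, 1995, Zed)}
Projecting to title, sid (9 duplicate(s) eliminated): {(Gamma, 30), (Orion, 26), (Orion, 27), (Orion, 9)}

{(Gamma, 30), (Orion, 26), (Orion, 27), (Orion, 9)}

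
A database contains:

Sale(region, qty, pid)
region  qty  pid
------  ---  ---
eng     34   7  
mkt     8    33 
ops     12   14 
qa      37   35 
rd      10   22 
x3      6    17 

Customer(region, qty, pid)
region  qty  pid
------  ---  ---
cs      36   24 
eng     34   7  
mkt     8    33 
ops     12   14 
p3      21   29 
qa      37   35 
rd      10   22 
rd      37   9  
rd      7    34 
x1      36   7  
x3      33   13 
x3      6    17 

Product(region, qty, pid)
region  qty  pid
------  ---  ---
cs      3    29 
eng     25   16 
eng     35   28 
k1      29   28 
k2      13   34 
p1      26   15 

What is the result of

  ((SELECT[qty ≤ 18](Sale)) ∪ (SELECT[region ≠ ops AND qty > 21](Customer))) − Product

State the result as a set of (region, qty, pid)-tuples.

{(cs, 36, 24), (eng, 34, 7), (mkt, 8, 33), (ops, 12, 14), (qa, 37, 35), (rd, 10, 22), (rd, 37, 9), (x1, 36, 7), (x3, 33, 13), (x3, 6, 17)}

σ[qty ≤ 18]: keep tuples satisfying qty ≤ 18 → {(mkt, 8, 33), (ops, 12, 14), (rd, 10, 22), (x3, 6, 17)}
σ[region ≠ ops AND qty > 21]: keep tuples satisfying region ≠ ops AND qty > 21 → {(cs, 36, 24), (eng, 34, 7), (qa, 37, 35), (rd, 37, 9), (x1, 36, 7), (x3, 33, 13)}
Set union of the two operands is {(cs, 36, 24), (eng, 34, 7), (mkt, 8, 33), (ops, 12, 14), (qa, 37, 35), (rd, 10, 22), (rd, 37, 9), (x1, 36, 7), (x3, 33, 13), (x3, 6, 17)}.
Set difference of the two operands is {(cs, 36, 24), (eng, 34, 7), (mkt, 8, 33), (ops, 12, 14), (qa, 37, 35), (rd, 10, 22), (rd, 37, 9), (x1, 36, 7), (x3, 33, 13), (x3, 6, 17)}.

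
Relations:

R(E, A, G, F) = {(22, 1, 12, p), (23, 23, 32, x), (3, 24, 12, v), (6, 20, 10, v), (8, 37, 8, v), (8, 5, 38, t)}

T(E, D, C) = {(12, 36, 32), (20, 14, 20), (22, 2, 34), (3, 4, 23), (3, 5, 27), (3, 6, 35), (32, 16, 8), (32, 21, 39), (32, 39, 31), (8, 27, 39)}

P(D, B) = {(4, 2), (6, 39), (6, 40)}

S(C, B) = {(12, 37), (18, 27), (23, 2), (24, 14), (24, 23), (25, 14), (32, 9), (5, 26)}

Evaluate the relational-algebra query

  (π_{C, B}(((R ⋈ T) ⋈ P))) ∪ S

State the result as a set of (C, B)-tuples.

Natural join on E: {(22, 1, 12, p, 2, 34), (3, 24, 12, v, 4, 23), (3, 24, 12, v, 5, 27), (3, 24, 12, v, 6, 35), (8, 37, 8, v, 27, 39), (8, 5, 38, t, 27, 39)}
Natural join on D: {(3, 24, 12, v, 4, 23, 2), (3, 24, 12, v, 6, 35, 39), (3, 24, 12, v, 6, 35, 40)}
Keep only column(s) C, B: {(23, 2), (35, 39), (35, 40)}
Set union of the two operands is {(12, 37), (18, 27), (23, 2), (24, 14), (24, 23), (25, 14), (32, 9), (35, 39), (35, 40), (5, 26)}.

{(12, 37), (18, 27), (23, 2), (24, 14), (24, 23), (25, 14), (32, 9), (35, 39), (35, 40), (5, 26)}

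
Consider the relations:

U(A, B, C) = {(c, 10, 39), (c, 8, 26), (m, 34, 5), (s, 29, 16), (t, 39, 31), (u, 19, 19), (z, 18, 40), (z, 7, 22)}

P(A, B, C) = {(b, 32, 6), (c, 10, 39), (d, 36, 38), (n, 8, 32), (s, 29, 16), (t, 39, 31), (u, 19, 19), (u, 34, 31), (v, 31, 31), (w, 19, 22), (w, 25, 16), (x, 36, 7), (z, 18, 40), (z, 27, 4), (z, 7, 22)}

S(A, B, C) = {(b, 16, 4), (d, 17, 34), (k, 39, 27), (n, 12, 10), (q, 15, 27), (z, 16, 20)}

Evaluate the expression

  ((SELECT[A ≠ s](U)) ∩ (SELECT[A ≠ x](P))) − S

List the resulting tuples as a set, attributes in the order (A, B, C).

Apply σ_{A ≠ s}; surviving tuples: {(c, 10, 39), (c, 8, 26), (m, 34, 5), (t, 39, 31), (u, 19, 19), (z, 18, 40), (z, 7, 22)}
Apply σ_{A ≠ x}; surviving tuples: {(b, 32, 6), (c, 10, 39), (d, 36, 38), (n, 8, 32), (s, 29, 16), (t, 39, 31), (u, 19, 19), (u, 34, 31), (v, 31, 31), (w, 19, 22), (w, 25, 16), (z, 18, 40), (z, 27, 4), (z, 7, 22)}
Set intersection of the two operands is {(c, 10, 39), (t, 39, 31), (u, 19, 19), (z, 18, 40), (z, 7, 22)}.
Set difference of the two operands is {(c, 10, 39), (t, 39, 31), (u, 19, 19), (z, 18, 40), (z, 7, 22)}.

{(c, 10, 39), (t, 39, 31), (u, 19, 19), (z, 18, 40), (z, 7, 22)}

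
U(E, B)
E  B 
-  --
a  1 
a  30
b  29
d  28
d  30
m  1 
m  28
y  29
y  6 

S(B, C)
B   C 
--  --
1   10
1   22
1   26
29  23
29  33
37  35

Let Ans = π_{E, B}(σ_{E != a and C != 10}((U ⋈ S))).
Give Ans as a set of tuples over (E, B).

{(b, 29), (m, 1), (y, 29)}

Joining U and S on B yields {(a, 1, 10), (a, 1, 22), (a, 1, 26), (b, 29, 23), (b, 29, 33), (m, 1, 10), (m, 1, 22), (m, 1, 26), (y, 29, 23), (y, 29, 33)}.
Selection E != a and C != 10: {(b, 29, 23), (b, 29, 33), (m, 1, 22), (m, 1, 26), (y, 29, 23), (y, 29, 33)}
Keep only column(s) E, B (3 duplicate(s) eliminated): {(b, 29), (m, 1), (y, 29)}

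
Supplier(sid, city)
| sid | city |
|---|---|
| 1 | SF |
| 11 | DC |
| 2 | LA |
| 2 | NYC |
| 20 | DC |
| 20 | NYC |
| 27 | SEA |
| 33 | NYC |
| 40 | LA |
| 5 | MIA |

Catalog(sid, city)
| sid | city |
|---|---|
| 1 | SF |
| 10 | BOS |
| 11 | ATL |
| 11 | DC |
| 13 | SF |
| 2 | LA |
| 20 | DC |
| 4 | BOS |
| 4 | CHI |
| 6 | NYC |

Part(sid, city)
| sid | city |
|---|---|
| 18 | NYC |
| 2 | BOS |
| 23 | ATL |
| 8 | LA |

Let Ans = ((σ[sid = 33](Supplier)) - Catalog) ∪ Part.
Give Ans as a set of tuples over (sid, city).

Selection sid = 33: {(33, NYC)}
Taking the difference: {(33, NYC)}
Taking the union: {(18, NYC), (2, BOS), (23, ATL), (33, NYC), (8, LA)}

{(18, NYC), (2, BOS), (23, ATL), (33, NYC), (8, LA)}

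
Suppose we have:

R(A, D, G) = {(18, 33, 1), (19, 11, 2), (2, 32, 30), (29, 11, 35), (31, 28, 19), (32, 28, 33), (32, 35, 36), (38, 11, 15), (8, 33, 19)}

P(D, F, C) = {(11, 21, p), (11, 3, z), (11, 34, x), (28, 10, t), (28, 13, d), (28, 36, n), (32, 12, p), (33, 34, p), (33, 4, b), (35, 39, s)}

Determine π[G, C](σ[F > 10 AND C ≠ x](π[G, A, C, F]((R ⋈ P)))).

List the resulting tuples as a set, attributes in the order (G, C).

Joining R and P on D yields {(18, 33, 1, 34, p), (18, 33, 1, 4, b), (19, 11, 2, 21, p), (19, 11, 2, 3, z), (19, 11, 2, 34, x), (2, 32, 30, 12, p), (29, 11, 35, 21, p), (29, 11, 35, 3, z), (29, 11, 35, 34, x), (31, 28, 19, 10, t), (31, 28, 19, 13, d), (31, 28, 19, 36, n), (32, 28, 33, 10, t), (32, 28, 33, 13, d), (32, 28, 33, 36, n), (32, 35, 36, 39, s), (38, 11, 15, 21, p), (38, 11, 15, 3, z), (38, 11, 15, 34, x), (8, 33, 19, 34, p), (8, 33, 19, 4, b)}.
π_{G, A, C, F} gives {(1, 18, b, 4), (1, 18, p, 34), (15, 38, p, 21), (15, 38, x, 34), (15, 38, z, 3), (19, 31, d, 13), (19, 31, n, 36), (19, 31, t, 10), (19, 8, b, 4), (19, 8, p, 34), (2, 19, p, 21), (2, 19, x, 34), (2, 19, z, 3), (30, 2, p, 12), (33, 32, d, 13), (33, 32, n, 36), (33, 32, t, 10), (35, 29, p, 21), (35, 29, x, 34), (35, 29, z, 3), (36, 32, s, 39)}.
Apply σ_{F > 10 AND C ≠ x}; surviving tuples: {(1, 18, p, 34), (15, 38, p, 21), (19, 31, d, 13), (19, 31, n, 36), (19, 8, p, 34), (2, 19, p, 21), (30, 2, p, 12), (33, 32, d, 13), (33, 32, n, 36), (35, 29, p, 21), (36, 32, s, 39)}
π_{G, C} gives {(1, p), (15, p), (19, d), (19, n), (19, p), (2, p), (30, p), (33, d), (33, n), (35, p), (36, s)}.

{(1, p), (15, p), (19, d), (19, n), (19, p), (2, p), (30, p), (33, d), (33, n), (35, p), (36, s)}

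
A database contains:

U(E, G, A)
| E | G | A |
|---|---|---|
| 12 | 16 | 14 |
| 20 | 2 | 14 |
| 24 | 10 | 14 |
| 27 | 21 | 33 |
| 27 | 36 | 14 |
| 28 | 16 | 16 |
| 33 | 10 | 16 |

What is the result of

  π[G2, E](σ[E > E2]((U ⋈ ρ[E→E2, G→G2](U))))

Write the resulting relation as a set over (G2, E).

{(10, 27), (16, 20), (16, 24), (16, 27), (16, 33), (2, 24), (2, 27)}

ρ[E→E2, G→G2]: schema becomes (E2, G2, A); tuples unchanged.
Joining U and ρ[E→E2, G→G2](U) on A yields {(12, 16, 14, 12, 16), (12, 16, 14, 20, 2), (12, 16, 14, 24, 10), (12, 16, 14, 27, 36), (20, 2, 14, 12, 16), (20, 2, 14, 20, 2), (20, 2, 14, 24, 10), (20, 2, 14, 27, 36), (24, 10, 14, 12, 16), (24, 10, 14, 20, 2), (24, 10, 14, 24, 10), (24, 10, 14, 27, 36), (27, 21, 33, 27, 21), (27, 36, 14, 12, 16), (27, 36, 14, 20, 2), (27, 36, 14, 24, 10), (27, 36, 14, 27, 36), (28, 16, 16, 28, 16), (28, 16, 16, 33, 10), (33, 10, 16, 28, 16), (33, 10, 16, 33, 10)}.
σ[E > E2]: keep tuples satisfying E > E2 → {(20, 2, 14, 12, 16), (24, 10, 14, 12, 16), (24, 10, 14, 20, 2), (27, 36, 14, 12, 16), (27, 36, 14, 20, 2), (27, 36, 14, 24, 10), (33, 10, 16, 28, 16)}
Keep only column(s) G2, E: {(10, 27), (16, 20), (16, 24), (16, 27), (16, 33), (2, 24), (2, 27)}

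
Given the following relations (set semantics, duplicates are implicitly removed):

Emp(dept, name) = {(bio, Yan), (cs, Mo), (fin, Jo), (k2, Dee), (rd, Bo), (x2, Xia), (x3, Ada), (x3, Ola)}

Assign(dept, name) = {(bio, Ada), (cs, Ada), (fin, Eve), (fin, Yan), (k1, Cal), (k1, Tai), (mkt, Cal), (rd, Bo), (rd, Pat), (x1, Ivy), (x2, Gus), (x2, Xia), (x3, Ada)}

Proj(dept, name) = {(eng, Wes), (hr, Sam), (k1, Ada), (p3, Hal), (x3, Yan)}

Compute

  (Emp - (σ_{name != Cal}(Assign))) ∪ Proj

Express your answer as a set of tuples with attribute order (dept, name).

Selection name != Cal: {(bio, Ada), (cs, Ada), (fin, Eve), (fin, Yan), (k1, Tai), (rd, Bo), (rd, Pat), (x1, Ivy), (x2, Gus), (x2, Xia), (x3, Ada)}
Taking the difference: {(bio, Yan), (cs, Mo), (fin, Jo), (k2, Dee), (x3, Ola)}
Taking the union: {(bio, Yan), (cs, Mo), (eng, Wes), (fin, Jo), (hr, Sam), (k1, Ada), (k2, Dee), (p3, Hal), (x3, Ola), (x3, Yan)}

{(bio, Yan), (cs, Mo), (eng, Wes), (fin, Jo), (hr, Sam), (k1, Ada), (k2, Dee), (p3, Hal), (x3, Ola), (x3, Yan)}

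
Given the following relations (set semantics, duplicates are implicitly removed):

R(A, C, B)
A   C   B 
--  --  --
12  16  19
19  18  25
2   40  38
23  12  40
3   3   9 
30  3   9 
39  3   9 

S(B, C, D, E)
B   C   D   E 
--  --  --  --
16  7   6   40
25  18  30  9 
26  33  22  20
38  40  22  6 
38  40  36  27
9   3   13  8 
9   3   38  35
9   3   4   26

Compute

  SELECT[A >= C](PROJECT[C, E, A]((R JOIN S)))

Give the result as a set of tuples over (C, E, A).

R ⋈ S (natural join on C, B): {(19, 18, 25, 30, 9), (2, 40, 38, 22, 6), (2, 40, 38, 36, 27), (3, 3, 9, 13, 8), (3, 3, 9, 38, 35), (3, 3, 9, 4, 26), (30, 3, 9, 13, 8), (30, 3, 9, 38, 35), (30, 3, 9, 4, 26), (39, 3, 9, 13, 8), (39, 3, 9, 38, 35), (39, 3, 9, 4, 26)}
Projecting to C, E, A: {(18, 9, 19), (3, 26, 3), (3, 26, 30), (3, 26, 39), (3, 35, 3), (3, 35, 30), (3, 35, 39), (3, 8, 3), (3, 8, 30), (3, 8, 39), (40, 27, 2), (40, 6, 2)}
Apply σ_{A >= C}; surviving tuples: {(18, 9, 19), (3, 26, 3), (3, 26, 30), (3, 26, 39), (3, 35, 3), (3, 35, 30), (3, 35, 39), (3, 8, 3), (3, 8, 30), (3, 8, 39)}

{(18, 9, 19), (3, 26, 3), (3, 26, 30), (3, 26, 39), (3, 35, 3), (3, 35, 30), (3, 35, 39), (3, 8, 3), (3, 8, 30), (3, 8, 39)}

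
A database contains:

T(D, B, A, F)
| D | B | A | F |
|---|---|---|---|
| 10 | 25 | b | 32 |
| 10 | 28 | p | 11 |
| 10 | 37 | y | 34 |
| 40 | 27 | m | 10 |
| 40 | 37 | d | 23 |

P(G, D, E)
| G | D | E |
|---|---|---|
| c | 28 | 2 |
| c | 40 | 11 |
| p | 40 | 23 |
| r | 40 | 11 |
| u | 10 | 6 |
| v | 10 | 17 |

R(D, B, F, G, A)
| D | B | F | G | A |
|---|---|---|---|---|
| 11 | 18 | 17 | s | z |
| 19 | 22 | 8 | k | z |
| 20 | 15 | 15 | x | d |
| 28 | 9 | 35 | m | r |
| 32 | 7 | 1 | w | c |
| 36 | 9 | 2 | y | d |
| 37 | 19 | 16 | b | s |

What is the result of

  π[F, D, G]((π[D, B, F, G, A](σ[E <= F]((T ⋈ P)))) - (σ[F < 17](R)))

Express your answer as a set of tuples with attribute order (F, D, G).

{(11, 10, u), (23, 40, c), (23, 40, p), (23, 40, r), (32, 10, u), (32, 10, v), (34, 10, u), (34, 10, v)}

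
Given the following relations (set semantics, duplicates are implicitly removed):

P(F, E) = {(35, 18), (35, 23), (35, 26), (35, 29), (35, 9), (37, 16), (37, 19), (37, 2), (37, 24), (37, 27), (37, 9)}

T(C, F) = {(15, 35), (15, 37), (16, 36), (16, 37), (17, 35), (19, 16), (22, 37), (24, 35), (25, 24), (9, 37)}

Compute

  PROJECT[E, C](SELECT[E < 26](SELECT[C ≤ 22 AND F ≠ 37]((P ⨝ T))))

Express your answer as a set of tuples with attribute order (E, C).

P ⋈ T (natural join on F): {(35, 18, 15), (35, 18, 17), (35, 18, 24), (35, 23, 15), (35, 23, 17), (35, 23, 24), (35, 26, 15), (35, 26, 17), (35, 26, 24), (35, 29, 15), (35, 29, 17), (35, 29, 24), (35, 9, 15), (35, 9, 17), (35, 9, 24), (37, 16, 15), (37, 16, 16), (37, 16, 22), (37, 16, 9), (37, 19, 15), (37, 19, 16), (37, 19, 22), (37, 19, 9), (37, 2, 15), (37, 2, 16), (37, 2, 22), (37, 2, 9), (37, 24, 15), (37, 24, 16), (37, 24, 22), (37, 24, 9), (37, 27, 15), (37, 27, 16), (37, 27, 22), (37, 27, 9), (37, 9, 15), (37, 9, 16), (37, 9, 22), (37, 9, 9)}
σ[C ≤ 22 AND F ≠ 37]: keep tuples satisfying C ≤ 22 AND F ≠ 37 → {(35, 18, 15), (35, 18, 17), (35, 23, 15), (35, 23, 17), (35, 26, 15), (35, 26, 17), (35, 29, 15), (35, 29, 17), (35, 9, 15), (35, 9, 17)}
σ[E < 26]: keep tuples satisfying E < 26 → {(35, 18, 15), (35, 18, 17), (35, 23, 15), (35, 23, 17), (35, 9, 15), (35, 9, 17)}
Projecting to E, C: {(18, 15), (18, 17), (23, 15), (23, 17), (9, 15), (9, 17)}

{(18, 15), (18, 17), (23, 15), (23, 17), (9, 15), (9, 17)}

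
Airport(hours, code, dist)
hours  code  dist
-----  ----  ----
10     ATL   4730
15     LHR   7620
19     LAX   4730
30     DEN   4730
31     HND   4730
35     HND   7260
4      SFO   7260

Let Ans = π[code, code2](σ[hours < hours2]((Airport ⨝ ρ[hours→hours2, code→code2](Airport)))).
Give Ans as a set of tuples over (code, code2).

ρ[hours→hours2, code→code2]: schema becomes (hours2, code2, dist); tuples unchanged.
Airport ⋈ ρ[hours→hours2, code→code2](Airport) (natural join on dist): {(10, ATL, 4730, 10, ATL), (10, ATL, 4730, 19, LAX), (10, ATL, 4730, 30, DEN), (10, ATL, 4730, 31, HND), (15, LHR, 7620, 15, LHR), (19, LAX, 4730, 10, ATL), (19, LAX, 4730, 19, LAX), (19, LAX, 4730, 30, DEN), (19, LAX, 4730, 31, HND), (30, DEN, 4730, 10, ATL), (30, DEN, 4730, 19, LAX), (30, DEN, 4730, 30, DEN), (30, DEN, 4730, 31, HND), (31, HND, 4730, 10, ATL), (31, HND, 4730, 19, LAX), (31, HND, 4730, 30, DEN), (31, HND, 4730, 31, HND), (35, HND, 7260, 35, HND), (35, HND, 7260, 4, SFO), (4, SFO, 7260, 35, HND), (4, SFO, 7260, 4, SFO)}
σ[hours < hours2]: keep tuples satisfying hours < hours2 → {(10, ATL, 4730, 19, LAX), (10, ATL, 4730, 30, DEN), (10, ATL, 4730, 31, HND), (19, LAX, 4730, 30, DEN), (19, LAX, 4730, 31, HND), (30, DEN, 4730, 31, HND), (4, SFO, 7260, 35, HND)}
π_{code, code2} gives {(ATL, DEN), (ATL, HND), (ATL, LAX), (DEN, HND), (LAX, DEN), (LAX, HND), (SFO, HND)}.

{(ATL, DEN), (ATL, HND), (ATL, LAX), (DEN, HND), (LAX, DEN), (LAX, HND), (SFO, HND)}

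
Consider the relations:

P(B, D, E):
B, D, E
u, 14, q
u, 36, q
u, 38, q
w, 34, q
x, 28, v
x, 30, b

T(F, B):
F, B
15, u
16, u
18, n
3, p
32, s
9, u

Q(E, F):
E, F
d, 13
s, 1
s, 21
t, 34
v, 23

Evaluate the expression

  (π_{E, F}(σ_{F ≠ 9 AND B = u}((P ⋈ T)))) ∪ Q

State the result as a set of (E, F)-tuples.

Natural join on B: {(u, 14, q, 15), (u, 14, q, 16), (u, 14, q, 9), (u, 36, q, 15), (u, 36, q, 16), (u, 36, q, 9), (u, 38, q, 15), (u, 38, q, 16), (u, 38, q, 9)}
σ[F ≠ 9 AND B = u]: keep tuples satisfying F ≠ 9 AND B = u → {(u, 14, q, 15), (u, 14, q, 16), (u, 36, q, 15), (u, 36, q, 16), (u, 38, q, 15), (u, 38, q, 16)}
Keep only column(s) E, F (4 duplicate(s) eliminated): {(q, 15), (q, 16)}
Set union of the two operands is {(d, 13), (q, 15), (q, 16), (s, 1), (s, 21), (t, 34), (v, 23)}.

{(d, 13), (q, 15), (q, 16), (s, 1), (s, 21), (t, 34), (v, 23)}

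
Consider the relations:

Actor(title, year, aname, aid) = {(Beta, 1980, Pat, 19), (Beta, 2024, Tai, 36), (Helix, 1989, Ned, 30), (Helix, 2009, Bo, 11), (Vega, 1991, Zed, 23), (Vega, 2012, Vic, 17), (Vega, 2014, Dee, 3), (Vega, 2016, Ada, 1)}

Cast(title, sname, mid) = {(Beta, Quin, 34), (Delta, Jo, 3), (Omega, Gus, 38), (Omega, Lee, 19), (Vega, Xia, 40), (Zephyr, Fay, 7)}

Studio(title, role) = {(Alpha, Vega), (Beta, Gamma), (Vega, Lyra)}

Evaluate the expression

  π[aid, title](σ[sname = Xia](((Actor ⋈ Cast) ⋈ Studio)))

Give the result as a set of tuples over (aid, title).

{(1, Vega), (17, Vega), (23, Vega), (3, Vega)}

Joining Actor and Cast on title yields {(Beta, 1980, Pat, 19, Quin, 34), (Beta, 2024, Tai, 36, Quin, 34), (Vega, 1991, Zed, 23, Xia, 40), (Vega, 2012, Vic, 17, Xia, 40), (Vega, 2014, Dee, 3, Xia, 40), (Vega, 2016, Ada, 1, Xia, 40)}.
Joining (Actor ⋈ Cast) and Studio on title yields {(Beta, 1980, Pat, 19, Quin, 34, Gamma), (Beta, 2024, Tai, 36, Quin, 34, Gamma), (Vega, 1991, Zed, 23, Xia, 40, Lyra), (Vega, 2012, Vic, 17, Xia, 40, Lyra), (Vega, 2014, Dee, 3, Xia, 40, Lyra), (Vega, 2016, Ada, 1, Xia, 40, Lyra)}.
Apply σ_{sname = Xia}; surviving tuples: {(Vega, 1991, Zed, 23, Xia, 40, Lyra), (Vega, 2012, Vic, 17, Xia, 40, Lyra), (Vega, 2014, Dee, 3, Xia, 40, Lyra), (Vega, 2016, Ada, 1, Xia, 40, Lyra)}
π_{aid, title} gives {(1, Vega), (17, Vega), (23, Vega), (3, Vega)}.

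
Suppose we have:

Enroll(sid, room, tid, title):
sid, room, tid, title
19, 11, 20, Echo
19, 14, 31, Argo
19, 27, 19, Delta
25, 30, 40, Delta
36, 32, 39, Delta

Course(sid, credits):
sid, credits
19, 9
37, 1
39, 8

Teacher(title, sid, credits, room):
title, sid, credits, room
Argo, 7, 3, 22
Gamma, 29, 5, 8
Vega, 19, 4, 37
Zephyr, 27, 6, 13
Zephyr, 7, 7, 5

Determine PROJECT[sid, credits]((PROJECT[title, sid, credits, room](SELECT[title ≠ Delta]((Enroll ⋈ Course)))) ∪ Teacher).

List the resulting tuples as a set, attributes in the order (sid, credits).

Natural join on sid: {(19, 11, 20, Echo, 9), (19, 14, 31, Argo, 9), (19, 27, 19, Delta, 9)}
Selection title ≠ Delta: {(19, 11, 20, Echo, 9), (19, 14, 31, Argo, 9)}
Keep only column(s) title, sid, credits, room: {(Argo, 19, 9, 14), (Echo, 19, 9, 11)}
Union: {(Argo, 19, 9, 14), (Echo, 19, 9, 11)} with {(Argo, 7, 3, 22), (Gamma, 29, 5, 8), (Vega, 19, 4, 37), (Zephyr, 27, 6, 13), (Zephyr, 7, 7, 5)} → {(Argo, 19, 9, 14), (Argo, 7, 3, 22), (Echo, 19, 9, 11), (Gamma, 29, 5, 8), (Vega, 19, 4, 37), (Zephyr, 27, 6, 13), (Zephyr, 7, 7, 5)}
Keep only column(s) sid, credits (1 duplicate(s) eliminated): {(19, 4), (19, 9), (27, 6), (29, 5), (7, 3), (7, 7)}

{(19, 4), (19, 9), (27, 6), (29, 5), (7, 3), (7, 7)}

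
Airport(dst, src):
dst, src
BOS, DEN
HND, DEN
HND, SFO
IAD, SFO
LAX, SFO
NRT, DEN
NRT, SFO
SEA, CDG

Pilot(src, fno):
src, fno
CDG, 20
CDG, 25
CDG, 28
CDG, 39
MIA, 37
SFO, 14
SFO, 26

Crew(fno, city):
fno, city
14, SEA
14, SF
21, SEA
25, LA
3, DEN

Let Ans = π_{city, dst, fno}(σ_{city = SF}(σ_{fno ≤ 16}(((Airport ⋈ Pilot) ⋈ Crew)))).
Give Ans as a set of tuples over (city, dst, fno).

{(SF, HND, 14), (SF, IAD, 14), (SF, LAX, 14), (SF, NRT, 14)}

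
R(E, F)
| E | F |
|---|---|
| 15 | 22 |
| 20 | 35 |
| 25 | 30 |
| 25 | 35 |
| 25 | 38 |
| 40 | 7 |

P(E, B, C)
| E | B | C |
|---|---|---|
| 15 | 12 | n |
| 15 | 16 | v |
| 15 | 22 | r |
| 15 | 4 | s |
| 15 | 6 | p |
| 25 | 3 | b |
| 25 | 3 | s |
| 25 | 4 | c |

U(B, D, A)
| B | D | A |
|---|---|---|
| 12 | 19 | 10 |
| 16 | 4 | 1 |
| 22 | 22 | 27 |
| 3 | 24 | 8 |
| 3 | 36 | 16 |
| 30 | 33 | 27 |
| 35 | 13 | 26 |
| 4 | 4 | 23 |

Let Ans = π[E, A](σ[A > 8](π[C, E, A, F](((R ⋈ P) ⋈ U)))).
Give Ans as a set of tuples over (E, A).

R ⋈ P (natural join on E): {(15, 22, 12, n), (15, 22, 16, v), (15, 22, 22, r), (15, 22, 4, s), (15, 22, 6, p), (25, 30, 3, b), (25, 30, 3, s), (25, 30, 4, c), (25, 35, 3, b), (25, 35, 3, s), (25, 35, 4, c), (25, 38, 3, b), (25, 38, 3, s), (25, 38, 4, c)}
(R ⋈ P) ⋈ U (natural join on B): {(15, 22, 12, n, 19, 10), (15, 22, 16, v, 4, 1), (15, 22, 22, r, 22, 27), (15, 22, 4, s, 4, 23), (25, 30, 3, b, 24, 8), (25, 30, 3, b, 36, 16), (25, 30, 3, s, 24, 8), (25, 30, 3, s, 36, 16), (25, 30, 4, c, 4, 23), (25, 35, 3, b, 24, 8), (25, 35, 3, b, 36, 16), (25, 35, 3, s, 24, 8), (25, 35, 3, s, 36, 16), (25, 35, 4, c, 4, 23), (25, 38, 3, b, 24, 8), (25, 38, 3, b, 36, 16), (25, 38, 3, s, 24, 8), (25, 38, 3, s, 36, 16), (25, 38, 4, c, 4, 23)}
π[C, E, A, F]: project onto (C, E, A, F) → {(b, 25, 16, 30), (b, 25, 16, 35), (b, 25, 16, 38), (b, 25, 8, 30), (b, 25, 8, 35), (b, 25, 8, 38), (c, 25, 23, 30), (c, 25, 23, 35), (c, 25, 23, 38), (n, 15, 10, 22), (r, 15, 27, 22), (s, 15, 23, 22), (s, 25, 16, 30), (s, 25, 16, 35), (s, 25, 16, 38), (s, 25, 8, 30), (s, 25, 8, 35), (s, 25, 8, 38), (v, 15, 1, 22)}
Selection A > 8: {(b, 25, 16, 30), (b, 25, 16, 35), (b, 25, 16, 38), (c, 25, 23, 30), (c, 25, 23, 35), (c, 25, 23, 38), (n, 15, 10, 22), (r, 15, 27, 22), (s, 15, 23, 22), (s, 25, 16, 30), (s, 25, 16, 35), (s, 25, 16, 38)}
π[E, A]: project onto (E, A) (7 duplicate(s) eliminated) → {(15, 10), (15, 23), (15, 27), (25, 16), (25, 23)}

{(15, 10), (15, 23), (15, 27), (25, 16), (25, 23)}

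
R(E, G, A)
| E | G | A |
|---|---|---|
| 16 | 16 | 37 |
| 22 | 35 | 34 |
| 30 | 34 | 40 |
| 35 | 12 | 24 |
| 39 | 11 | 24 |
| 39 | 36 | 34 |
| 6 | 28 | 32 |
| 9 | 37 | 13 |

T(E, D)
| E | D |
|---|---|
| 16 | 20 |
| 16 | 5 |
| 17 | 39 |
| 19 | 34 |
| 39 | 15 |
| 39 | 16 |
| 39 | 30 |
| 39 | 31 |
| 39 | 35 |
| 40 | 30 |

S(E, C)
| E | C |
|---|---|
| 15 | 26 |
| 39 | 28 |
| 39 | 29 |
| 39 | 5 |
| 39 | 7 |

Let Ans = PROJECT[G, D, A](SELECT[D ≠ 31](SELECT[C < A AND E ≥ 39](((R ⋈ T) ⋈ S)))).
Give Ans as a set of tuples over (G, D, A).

{(11, 15, 24), (11, 16, 24), (11, 30, 24), (11, 35, 24), (36, 15, 34), (36, 16, 34), (36, 30, 34), (36, 35, 34)}

Joining R and T on E yields {(16, 16, 37, 20), (16, 16, 37, 5), (39, 11, 24, 15), (39, 11, 24, 16), (39, 11, 24, 30), (39, 11, 24, 31), (39, 11, 24, 35), (39, 36, 34, 15), (39, 36, 34, 16), (39, 36, 34, 30), (39, 36, 34, 31), (39, 36, 34, 35)}.
Joining (R ⋈ T) and S on E yields {(39, 11, 24, 15, 28), (39, 11, 24, 15, 29), (39, 11, 24, 15, 5), (39, 11, 24, 15, 7), (39, 11, 24, 16, 28), (39, 11, 24, 16, 29), (39, 11, 24, 16, 5), (39, 11, 24, 16, 7), (39, 11, 24, 30, 28), (39, 11, 24, 30, 29), (39, 11, 24, 30, 5), (39, 11, 24, 30, 7), (39, 11, 24, 31, 28), (39, 11, 24, 31, 29), (39, 11, 24, 31, 5), (39, 11, 24, 31, 7), (39, 11, 24, 35, 28), (39, 11, 24, 35, 29), (39, 11, 24, 35, 5), (39, 11, 24, 35, 7), (39, 36, 34, 15, 28), (39, 36, 34, 15, 29), (39, 36, 34, 15, 5), (39, 36, 34, 15, 7), (39, 36, 34, 16, 28), (39, 36, 34, 16, 29), (39, 36, 34, 16, 5), (39, 36, 34, 16, 7), (39, 36, 34, 30, 28), (39, 36, 34, 30, 29), (39, 36, 34, 30, 5), (39, 36, 34, 30, 7), (39, 36, 34, 31, 28), (39, 36, 34, 31, 29), (39, 36, 34, 31, 5), (39, 36, 34, 31, 7), (39, 36, 34, 35, 28), (39, 36, 34, 35, 29), (39, 36, 34, 35, 5), (39, 36, 34, 35, 7)}.
Apply σ_{C < A AND E ≥ 39}; surviving tuples: {(39, 11, 24, 15, 5), (39, 11, 24, 15, 7), (39, 11, 24, 16, 5), (39, 11, 24, 16, 7), (39, 11, 24, 30, 5), (39, 11, 24, 30, 7), (39, 11, 24, 31, 5), (39, 11, 24, 31, 7), (39, 11, 24, 35, 5), (39, 11, 24, 35, 7), (39, 36, 34, 15, 28), (39, 36, 34, 15, 29), (39, 36, 34, 15, 5), (39, 36, 34, 15, 7), (39, 36, 34, 16, 28), (39, 36, 34, 16, 29), (39, 36, 34, 16, 5), (39, 36, 34, 16, 7), (39, 36, 34, 30, 28), (39, 36, 34, 30, 29), (39, 36, 34, 30, 5), (39, 36, 34, 30, 7), (39, 36, 34, 31, 28), (39, 36, 34, 31, 29), (39, 36, 34, 31, 5), (39, 36, 34, 31, 7), (39, 36, 34, 35, 28), (39, 36, 34, 35, 29), (39, 36, 34, 35, 5), (39, 36, 34, 35, 7)}
Apply σ_{D ≠ 31}; surviving tuples: {(39, 11, 24, 15, 5), (39, 11, 24, 15, 7), (39, 11, 24, 16, 5), (39, 11, 24, 16, 7), (39, 11, 24, 30, 5), (39, 11, 24, 30, 7), (39, 11, 24, 35, 5), (39, 11, 24, 35, 7), (39, 36, 34, 15, 28), (39, 36, 34, 15, 29), (39, 36, 34, 15, 5), (39, 36, 34, 15, 7), (39, 36, 34, 16, 28), (39, 36, 34, 16, 29), (39, 36, 34, 16, 5), (39, 36, 34, 16, 7), (39, 36, 34, 30, 28), (39, 36, 34, 30, 29), (39, 36, 34, 30, 5), (39, 36, 34, 30, 7), (39, 36, 34, 35, 28), (39, 36, 34, 35, 29), (39, 36, 34, 35, 5), (39, 36, 34, 35, 7)}
π[G, D, A]: project onto (G, D, A) (16 duplicate(s) eliminated) → {(11, 15, 24), (11, 16, 24), (11, 30, 24), (11, 35, 24), (36, 15, 34), (36, 16, 34), (36, 30, 34), (36, 35, 34)}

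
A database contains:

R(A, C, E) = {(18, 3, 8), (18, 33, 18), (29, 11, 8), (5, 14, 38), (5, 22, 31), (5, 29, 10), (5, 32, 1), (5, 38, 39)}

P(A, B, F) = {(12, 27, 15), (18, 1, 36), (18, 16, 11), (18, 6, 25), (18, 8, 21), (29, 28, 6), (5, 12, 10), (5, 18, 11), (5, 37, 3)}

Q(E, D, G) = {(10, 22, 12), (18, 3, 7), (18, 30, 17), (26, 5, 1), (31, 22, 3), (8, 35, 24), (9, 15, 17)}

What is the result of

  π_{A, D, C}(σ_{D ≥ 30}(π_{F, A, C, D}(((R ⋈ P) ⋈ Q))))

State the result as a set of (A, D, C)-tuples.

R ⋈ P (natural join on A): {(18, 3, 8, 1, 36), (18, 3, 8, 16, 11), (18, 3, 8, 6, 25), (18, 3, 8, 8, 21), (18, 33, 18, 1, 36), (18, 33, 18, 16, 11), (18, 33, 18, 6, 25), (18, 33, 18, 8, 21), (29, 11, 8, 28, 6), (5, 14, 38, 12, 10), (5, 14, 38, 18, 11), (5, 14, 38, 37, 3), (5, 22, 31, 12, 10), (5, 22, 31, 18, 11), (5, 22, 31, 37, 3), (5, 29, 10, 12, 10), (5, 29, 10, 18, 11), (5, 29, 10, 37, 3), (5, 32, 1, 12, 10), (5, 32, 1, 18, 11), (5, 32, 1, 37, 3), (5, 38, 39, 12, 10), (5, 38, 39, 18, 11), (5, 38, 39, 37, 3)}
(R ⋈ P) ⋈ Q (natural join on E): {(18, 3, 8, 1, 36, 35, 24), (18, 3, 8, 16, 11, 35, 24), (18, 3, 8, 6, 25, 35, 24), (18, 3, 8, 8, 21, 35, 24), (18, 33, 18, 1, 36, 3, 7), (18, 33, 18, 1, 36, 30, 17), (18, 33, 18, 16, 11, 3, 7), (18, 33, 18, 16, 11, 30, 17), (18, 33, 18, 6, 25, 3, 7), (18, 33, 18, 6, 25, 30, 17), (18, 33, 18, 8, 21, 3, 7), (18, 33, 18, 8, 21, 30, 17), (29, 11, 8, 28, 6, 35, 24), (5, 22, 31, 12, 10, 22, 3), (5, 22, 31, 18, 11, 22, 3), (5, 22, 31, 37, 3, 22, 3), (5, 29, 10, 12, 10, 22, 12), (5, 29, 10, 18, 11, 22, 12), (5, 29, 10, 37, 3, 22, 12)}
π[F, A, C, D]: project onto (F, A, C, D) → {(10, 5, 22, 22), (10, 5, 29, 22), (11, 18, 3, 35), (11, 18, 33, 3), (11, 18, 33, 30), (11, 5, 22, 22), (11, 5, 29, 22), (21, 18, 3, 35), (21, 18, 33, 3), (21, 18, 33, 30), (25, 18, 3, 35), (25, 18, 33, 3), (25, 18, 33, 30), (3, 5, 22, 22), (3, 5, 29, 22), (36, 18, 3, 35), (36, 18, 33, 3), (36, 18, 33, 30), (6, 29, 11, 35)}
σ[D ≥ 30]: keep tuples satisfying D ≥ 30 → {(11, 18, 3, 35), (11, 18, 33, 30), (21, 18, 3, 35), (21, 18, 33, 30), (25, 18, 3, 35), (25, 18, 33, 30), (36, 18, 3, 35), (36, 18, 33, 30), (6, 29, 11, 35)}
π[A, D, C]: project onto (A, D, C) (6 duplicate(s) eliminated) → {(18, 30, 33), (18, 35, 3), (29, 35, 11)}

{(18, 30, 33), (18, 35, 3), (29, 35, 11)}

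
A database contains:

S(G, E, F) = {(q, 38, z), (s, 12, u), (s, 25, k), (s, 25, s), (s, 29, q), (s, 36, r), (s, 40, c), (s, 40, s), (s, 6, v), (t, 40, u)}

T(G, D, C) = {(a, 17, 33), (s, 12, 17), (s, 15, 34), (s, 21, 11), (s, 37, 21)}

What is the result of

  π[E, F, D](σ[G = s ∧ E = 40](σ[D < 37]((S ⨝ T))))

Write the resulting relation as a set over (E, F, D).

S ⋈ T (natural join on G): {(s, 12, u, 12, 17), (s, 12, u, 15, 34), (s, 12, u, 21, 11), (s, 12, u, 37, 21), (s, 25, k, 12, 17), (s, 25, k, 15, 34), (s, 25, k, 21, 11), (s, 25, k, 37, 21), (s, 25, s, 12, 17), (s, 25, s, 15, 34), (s, 25, s, 21, 11), (s, 25, s, 37, 21), (s, 29, q, 12, 17), (s, 29, q, 15, 34), (s, 29, q, 21, 11), (s, 29, q, 37, 21), (s, 36, r, 12, 17), (s, 36, r, 15, 34), (s, 36, r, 21, 11), (s, 36, r, 37, 21), (s, 40, c, 12, 17), (s, 40, c, 15, 34), (s, 40, c, 21, 11), (s, 40, c, 37, 21), (s, 40, s, 12, 17), (s, 40, s, 15, 34), (s, 40, s, 21, 11), (s, 40, s, 37, 21), (s, 6, v, 12, 17), (s, 6, v, 15, 34), (s, 6, v, 21, 11), (s, 6, v, 37, 21)}
σ[D < 37]: keep tuples satisfying D < 37 → {(s, 12, u, 12, 17), (s, 12, u, 15, 34), (s, 12, u, 21, 11), (s, 25, k, 12, 17), (s, 25, k, 15, 34), (s, 25, k, 21, 11), (s, 25, s, 12, 17), (s, 25, s, 15, 34), (s, 25, s, 21, 11), (s, 29, q, 12, 17), (s, 29, q, 15, 34), (s, 29, q, 21, 11), (s, 36, r, 12, 17), (s, 36, r, 15, 34), (s, 36, r, 21, 11), (s, 40, c, 12, 17), (s, 40, c, 15, 34), (s, 40, c, 21, 11), (s, 40, s, 12, 17), (s, 40, s, 15, 34), (s, 40, s, 21, 11), (s, 6, v, 12, 17), (s, 6, v, 15, 34), (s, 6, v, 21, 11)}
σ[G = s ∧ E = 40]: keep tuples satisfying G = s ∧ E = 40 → {(s, 40, c, 12, 17), (s, 40, c, 15, 34), (s, 40, c, 21, 11), (s, 40, s, 12, 17), (s, 40, s, 15, 34), (s, 40, s, 21, 11)}
π_{E, F, D} gives {(40, c, 12), (40, c, 15), (40, c, 21), (40, s, 12), (40, s, 15), (40, s, 21)}.

{(40, c, 12), (40, c, 15), (40, c, 21), (40, s, 12), (40, s, 15), (40, s, 21)}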